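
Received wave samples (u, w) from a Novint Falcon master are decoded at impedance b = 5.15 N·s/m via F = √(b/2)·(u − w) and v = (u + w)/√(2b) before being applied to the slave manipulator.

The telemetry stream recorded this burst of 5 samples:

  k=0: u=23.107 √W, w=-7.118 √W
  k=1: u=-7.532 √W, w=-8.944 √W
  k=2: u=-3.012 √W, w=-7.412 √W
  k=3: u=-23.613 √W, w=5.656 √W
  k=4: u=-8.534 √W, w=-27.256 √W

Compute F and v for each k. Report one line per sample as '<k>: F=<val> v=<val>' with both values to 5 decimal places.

0: F=48.50147 v=4.98199
1: F=2.26581 v=-5.13373
2: F=7.06059 v=-3.24800
3: F=-46.96740 v=-5.59519
4: F=30.04283 v=-11.15175

k=0: u−w=30.22500, u+w=15.98900; √(b/2)=1.60468, √(2b)=3.20936; F=1.60468×30.225=48.50147, v=15.98900/3.20936=4.98199
k=1: u−w=1.41200, u+w=-16.47600; √(b/2)=1.60468, √(2b)=3.20936; F=1.60468×1.412=2.26581, v=-16.47600/3.20936=-5.13373
k=2: u−w=4.40000, u+w=-10.42400; √(b/2)=1.60468, √(2b)=3.20936; F=1.60468×4.4=7.06059, v=-10.42400/3.20936=-3.24800
k=3: u−w=-29.26900, u+w=-17.95700; √(b/2)=1.60468, √(2b)=3.20936; F=1.60468×(-29.269)=-46.96740, v=-17.95700/3.20936=-5.59519
k=4: u−w=18.72200, u+w=-35.79000; √(b/2)=1.60468, √(2b)=3.20936; F=1.60468×18.722=30.04283, v=-35.79000/3.20936=-11.15175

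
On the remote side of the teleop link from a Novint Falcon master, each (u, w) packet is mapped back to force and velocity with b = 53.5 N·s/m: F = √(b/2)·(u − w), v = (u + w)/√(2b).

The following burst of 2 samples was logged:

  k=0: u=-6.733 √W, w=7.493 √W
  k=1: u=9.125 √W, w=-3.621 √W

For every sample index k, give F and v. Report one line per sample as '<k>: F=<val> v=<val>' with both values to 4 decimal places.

k=0: u−w=-14.2260, u+w=0.7600; √(b/2)=5.1720, √(2b)=10.3441; F=5.1720×(-14.226)=-73.5774, v=0.7600/10.3441=0.0735
k=1: u−w=12.7460, u+w=5.5040; √(b/2)=5.1720, √(2b)=10.3441; F=5.1720×12.746=65.9228, v=5.5040/10.3441=0.5321

0: F=-73.5774 v=0.0735
1: F=65.9228 v=0.5321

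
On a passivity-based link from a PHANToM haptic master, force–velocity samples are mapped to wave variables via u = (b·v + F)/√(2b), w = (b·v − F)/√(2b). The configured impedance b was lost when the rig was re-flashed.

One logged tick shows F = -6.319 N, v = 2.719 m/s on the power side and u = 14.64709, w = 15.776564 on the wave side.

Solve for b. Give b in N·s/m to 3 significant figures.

u + w = 30.423654;  u + w = √(2b)·v, so √(2b) = 30.423654/2.719 = 11.189281.
b = (√(2b))²/2 = 125.200001/2 = 62.600000.
(Check via u − w = 2F/√(2b): u − w = -1.129474, 2F/√(2b) = -1.129474.)

b = 62.6 N·s/m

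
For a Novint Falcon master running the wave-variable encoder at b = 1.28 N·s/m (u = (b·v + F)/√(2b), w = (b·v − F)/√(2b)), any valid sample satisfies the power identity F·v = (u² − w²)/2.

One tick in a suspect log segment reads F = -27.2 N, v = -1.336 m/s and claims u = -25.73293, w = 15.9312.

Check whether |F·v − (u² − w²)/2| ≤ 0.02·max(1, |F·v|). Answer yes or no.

no

F·v = (-27.2)×(-1.336) = 36.33920 W.
(u² − w²)/2 = (662.18369 − 253.80313)/2 = 204.19028 W.
|Δ| = 167.85108;  2% of max(1, |F·v|) = 0.72678.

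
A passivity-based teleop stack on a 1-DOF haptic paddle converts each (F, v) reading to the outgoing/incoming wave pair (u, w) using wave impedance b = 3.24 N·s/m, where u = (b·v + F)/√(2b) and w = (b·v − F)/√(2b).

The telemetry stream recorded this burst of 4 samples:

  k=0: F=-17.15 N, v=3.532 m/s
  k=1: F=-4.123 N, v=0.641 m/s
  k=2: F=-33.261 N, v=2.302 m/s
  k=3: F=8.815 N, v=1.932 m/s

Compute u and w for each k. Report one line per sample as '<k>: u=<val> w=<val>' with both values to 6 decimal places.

0: u=-2.241654 w=11.232658
1: u=-0.803808 w=2.435527
2: u=-10.136187 w=15.996122
3: u=5.921894 w=-1.003825

k=0: b·v=3.24×3.532=11.443680; √(2b)=2.545584; u=(11.443680+(-17.15))/2.545584=-2.241654, w=(11.443680−(-17.15))/2.545584=11.232658
k=1: b·v=3.24×0.641=2.076840; √(2b)=2.545584; u=(2.076840+(-4.123))/2.545584=-0.803808, w=(2.076840−(-4.123))/2.545584=2.435527
k=2: b·v=3.24×2.302=7.458480; √(2b)=2.545584; u=(7.458480+(-33.261))/2.545584=-10.136187, w=(7.458480−(-33.261))/2.545584=15.996122
k=3: b·v=3.24×1.932=6.259680; √(2b)=2.545584; u=(6.259680+8.815)/2.545584=5.921894, w=(6.259680−8.815)/2.545584=-1.003825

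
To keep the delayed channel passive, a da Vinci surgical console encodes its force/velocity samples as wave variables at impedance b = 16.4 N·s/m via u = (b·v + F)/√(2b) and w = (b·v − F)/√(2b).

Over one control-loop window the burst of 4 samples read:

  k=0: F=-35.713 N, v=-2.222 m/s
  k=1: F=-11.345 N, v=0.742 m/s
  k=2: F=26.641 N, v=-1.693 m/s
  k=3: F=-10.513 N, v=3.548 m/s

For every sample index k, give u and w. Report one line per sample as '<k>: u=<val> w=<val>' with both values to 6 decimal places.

0: u=-12.598600 w=-0.127079
1: u=0.143842 w=4.105688
2: u=-0.196294 w=-9.499735
3: u=8.324276 w=11.995575

k=0: b·v=16.4×(-2.222)=-36.440800; √(2b)=5.727128; u=(-36.440800+(-35.713))/5.727128=-12.598600, w=(-36.440800−(-35.713))/5.727128=-0.127079
k=1: b·v=16.4×0.742=12.168800; √(2b)=5.727128; u=(12.168800+(-11.345))/5.727128=0.143842, w=(12.168800−(-11.345))/5.727128=4.105688
k=2: b·v=16.4×(-1.693)=-27.765200; √(2b)=5.727128; u=(-27.765200+26.641)/5.727128=-0.196294, w=(-27.765200−26.641)/5.727128=-9.499735
k=3: b·v=16.4×3.548=58.187200; √(2b)=5.727128; u=(58.187200+(-10.513))/5.727128=8.324276, w=(58.187200−(-10.513))/5.727128=11.995575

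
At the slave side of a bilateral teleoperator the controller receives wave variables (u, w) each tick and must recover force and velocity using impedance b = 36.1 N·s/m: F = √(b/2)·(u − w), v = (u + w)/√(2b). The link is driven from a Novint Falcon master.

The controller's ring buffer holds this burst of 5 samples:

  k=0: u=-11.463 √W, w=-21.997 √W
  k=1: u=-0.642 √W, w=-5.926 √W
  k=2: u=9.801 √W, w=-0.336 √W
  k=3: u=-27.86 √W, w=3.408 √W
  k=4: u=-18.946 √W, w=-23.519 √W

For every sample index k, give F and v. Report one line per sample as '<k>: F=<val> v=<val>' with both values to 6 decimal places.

k=0: u−w=10.534000, u+w=-33.460000; √(b/2)=4.248529, √(2b)=8.497058; F=4.248529×10.534=44.754006, v=-33.460000/8.497058=-3.937833
k=1: u−w=5.284000, u+w=-6.568000; √(b/2)=4.248529, √(2b)=8.497058; F=4.248529×5.284=22.449228, v=-6.568000/8.497058=-0.772973
k=2: u−w=10.137000, u+w=9.465000; √(b/2)=4.248529, √(2b)=8.497058; F=4.248529×10.137=43.067340, v=9.465000/8.497058=1.113915
k=3: u−w=-31.268000, u+w=-24.452000; √(b/2)=4.248529, √(2b)=8.497058; F=4.248529×(-31.268)=-132.843010, v=-24.452000/8.497058=-2.877702
k=4: u−w=4.573000, u+w=-42.465000; √(b/2)=4.248529, √(2b)=8.497058; F=4.248529×4.573=19.428524, v=-42.465000/8.497058=-4.997612

0: F=44.754006 v=-3.937833
1: F=22.449228 v=-0.772973
2: F=43.067340 v=1.113915
3: F=-132.843010 v=-2.877702
4: F=19.428524 v=-4.997612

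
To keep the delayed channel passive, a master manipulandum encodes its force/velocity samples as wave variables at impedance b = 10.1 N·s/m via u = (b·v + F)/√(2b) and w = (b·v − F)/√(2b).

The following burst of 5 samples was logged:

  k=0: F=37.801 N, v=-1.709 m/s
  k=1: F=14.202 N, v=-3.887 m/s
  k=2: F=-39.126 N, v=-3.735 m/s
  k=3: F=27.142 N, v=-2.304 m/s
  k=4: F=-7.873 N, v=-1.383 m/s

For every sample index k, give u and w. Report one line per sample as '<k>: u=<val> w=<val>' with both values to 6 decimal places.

0: u=4.570112 w=-12.251112
1: u=-5.575043 w=-11.894850
2: u=-17.098789 w=0.312052
3: u=0.861420 w=-11.216612
4: u=-4.859625 w=-1.356186

k=0: b·v=10.1×(-1.709)=-17.260900; √(2b)=4.494441; u=(-17.260900+37.801)/4.494441=4.570112, w=(-17.260900−37.801)/4.494441=-12.251112
k=1: b·v=10.1×(-3.887)=-39.258700; √(2b)=4.494441; u=(-39.258700+14.202)/4.494441=-5.575043, w=(-39.258700−14.202)/4.494441=-11.894850
k=2: b·v=10.1×(-3.735)=-37.723500; √(2b)=4.494441; u=(-37.723500+(-39.126))/4.494441=-17.098789, w=(-37.723500−(-39.126))/4.494441=0.312052
k=3: b·v=10.1×(-2.304)=-23.270400; √(2b)=4.494441; u=(-23.270400+27.142)/4.494441=0.861420, w=(-23.270400−27.142)/4.494441=-11.216612
k=4: b·v=10.1×(-1.383)=-13.968300; √(2b)=4.494441; u=(-13.968300+(-7.873))/4.494441=-4.859625, w=(-13.968300−(-7.873))/4.494441=-1.356186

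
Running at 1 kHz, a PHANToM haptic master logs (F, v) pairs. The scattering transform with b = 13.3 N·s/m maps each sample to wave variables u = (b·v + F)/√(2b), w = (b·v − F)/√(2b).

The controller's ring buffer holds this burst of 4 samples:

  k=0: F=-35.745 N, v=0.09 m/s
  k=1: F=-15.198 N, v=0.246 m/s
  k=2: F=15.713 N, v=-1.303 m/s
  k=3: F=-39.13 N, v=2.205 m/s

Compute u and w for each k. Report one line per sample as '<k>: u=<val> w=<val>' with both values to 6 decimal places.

k=0: b·v=13.3×0.09=1.197000; √(2b)=5.157519; u=(1.197000+(-35.745))/5.157519=-6.698570, w=(1.197000−(-35.745))/5.157519=7.162747
k=1: b·v=13.3×0.246=3.271800; √(2b)=5.157519; u=(3.271800+(-15.198))/5.157519=-2.312391, w=(3.271800−(-15.198))/5.157519=3.581141
k=2: b·v=13.3×(-1.303)=-17.329900; √(2b)=5.157519; u=(-17.329900+15.713)/5.157519=-0.313503, w=(-17.329900−15.713)/5.157519=-6.406744
k=3: b·v=13.3×2.205=29.326500; √(2b)=5.157519; u=(29.326500+(-39.13))/5.157519=-1.900817, w=(29.326500−(-39.13))/5.157519=13.273146

0: u=-6.698570 w=7.162747
1: u=-2.312391 w=3.581141
2: u=-0.313503 w=-6.406744
3: u=-1.900817 w=13.273146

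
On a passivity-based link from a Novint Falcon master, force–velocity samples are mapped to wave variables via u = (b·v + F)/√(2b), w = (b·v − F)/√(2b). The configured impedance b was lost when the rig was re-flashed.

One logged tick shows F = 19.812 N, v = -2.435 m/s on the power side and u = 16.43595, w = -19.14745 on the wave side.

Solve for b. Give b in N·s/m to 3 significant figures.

b = 0.62 N·s/m

u + w = -2.71150;  u + w = √(2b)·v, so √(2b) = -2.71150/(-2.435) = 1.11355.
b = (√(2b))²/2 = 1.24000/2 = 0.62000.
(Check via u − w = 2F/√(2b): u − w = 35.58340, 2F/√(2b) = 35.58342.)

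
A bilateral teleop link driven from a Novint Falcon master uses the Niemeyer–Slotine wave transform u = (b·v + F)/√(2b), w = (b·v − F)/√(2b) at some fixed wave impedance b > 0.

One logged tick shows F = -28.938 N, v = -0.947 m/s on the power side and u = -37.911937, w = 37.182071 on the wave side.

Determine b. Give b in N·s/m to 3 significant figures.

b = 0.297 N·s/m

u + w = -0.729866;  u + w = √(2b)·v, so √(2b) = -0.729866/(-0.947) = 0.770714.
b = (√(2b))²/2 = 0.594000/2 = 0.297000.
(Check via u − w = 2F/√(2b): u − w = -75.094008, 2F/√(2b) = -75.094020.)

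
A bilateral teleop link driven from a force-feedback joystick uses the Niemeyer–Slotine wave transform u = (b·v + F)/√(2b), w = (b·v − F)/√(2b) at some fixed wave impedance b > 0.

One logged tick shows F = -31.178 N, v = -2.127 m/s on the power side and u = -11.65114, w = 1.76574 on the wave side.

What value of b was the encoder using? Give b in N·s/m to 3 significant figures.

b = 10.8 N·s/m

u + w = -9.88540;  u + w = √(2b)·v, so √(2b) = -9.88540/(-2.127) = 4.64758.
b = (√(2b))²/2 = 21.59999/2 = 10.79999.
(Check via u − w = 2F/√(2b): u − w = -13.41688, 2F/√(2b) = -13.41688.)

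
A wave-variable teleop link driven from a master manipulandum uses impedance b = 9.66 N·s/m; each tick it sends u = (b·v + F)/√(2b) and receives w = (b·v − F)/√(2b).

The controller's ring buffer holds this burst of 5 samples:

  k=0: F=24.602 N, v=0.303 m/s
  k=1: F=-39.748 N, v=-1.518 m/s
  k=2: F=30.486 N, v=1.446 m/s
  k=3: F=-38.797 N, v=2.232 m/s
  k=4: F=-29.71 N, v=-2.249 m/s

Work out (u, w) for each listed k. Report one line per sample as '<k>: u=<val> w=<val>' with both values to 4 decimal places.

0: u=6.2631 w=-4.9312
1: u=-12.3791 w=5.7068
2: u=10.1137 w=-3.7579
3: u=-3.9213 w=13.7319
4: u=-11.7019 w=1.8166

k=0: b·v=9.66×0.303=2.9270; √(2b)=4.3955; u=(2.9270+24.602)/4.3955=6.2631, w=(2.9270−24.602)/4.3955=-4.9312
k=1: b·v=9.66×(-1.518)=-14.6639; √(2b)=4.3955; u=(-14.6639+(-39.748))/4.3955=-12.3791, w=(-14.6639−(-39.748))/4.3955=5.7068
k=2: b·v=9.66×1.446=13.9684; √(2b)=4.3955; u=(13.9684+30.486)/4.3955=10.1137, w=(13.9684−30.486)/4.3955=-3.7579
k=3: b·v=9.66×2.232=21.5611; √(2b)=4.3955; u=(21.5611+(-38.797))/4.3955=-3.9213, w=(21.5611−(-38.797))/4.3955=13.7319
k=4: b·v=9.66×(-2.249)=-21.7253; √(2b)=4.3955; u=(-21.7253+(-29.71))/4.3955=-11.7019, w=(-21.7253−(-29.71))/4.3955=1.8166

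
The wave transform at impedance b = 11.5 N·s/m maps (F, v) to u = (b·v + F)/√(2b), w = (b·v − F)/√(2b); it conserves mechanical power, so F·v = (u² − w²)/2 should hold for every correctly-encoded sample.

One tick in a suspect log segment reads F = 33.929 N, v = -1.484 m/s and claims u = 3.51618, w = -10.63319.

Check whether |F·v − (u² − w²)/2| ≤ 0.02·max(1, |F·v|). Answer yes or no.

F·v = 33.929×(-1.484) = -50.3506 W.
(u² − w²)/2 = (12.3635 − 113.0647)/2 = -50.3506 W.
|Δ| = 0.0000;  2% of max(1, |F·v|) = 1.0070.

yes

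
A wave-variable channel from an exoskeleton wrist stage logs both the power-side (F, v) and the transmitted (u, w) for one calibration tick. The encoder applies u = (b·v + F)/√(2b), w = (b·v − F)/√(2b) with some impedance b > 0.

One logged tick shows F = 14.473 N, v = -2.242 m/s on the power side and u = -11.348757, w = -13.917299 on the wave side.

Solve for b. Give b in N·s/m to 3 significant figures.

u + w = -25.266056;  u + w = √(2b)·v, so √(2b) = -25.266056/(-2.242) = 11.269427.
b = (√(2b))²/2 = 126.999992/2 = 63.499996.
(Check via u − w = 2F/√(2b): u − w = 2.568542, 2F/√(2b) = 2.568542.)

b = 63.5 N·s/m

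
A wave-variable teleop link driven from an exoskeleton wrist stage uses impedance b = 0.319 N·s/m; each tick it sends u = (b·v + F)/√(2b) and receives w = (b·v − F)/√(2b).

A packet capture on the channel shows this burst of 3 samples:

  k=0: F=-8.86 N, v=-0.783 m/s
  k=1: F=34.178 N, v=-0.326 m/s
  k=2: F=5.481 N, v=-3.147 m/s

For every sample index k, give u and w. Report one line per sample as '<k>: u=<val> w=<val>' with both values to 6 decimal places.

0: u=-11.405056 w=10.779635
1: u=42.659215 w=-42.919607
2: u=5.605149 w=-8.118812

k=0: b·v=0.319×(-0.783)=-0.249777; √(2b)=0.798749; u=(-0.249777+(-8.86))/0.798749=-11.405056, w=(-0.249777−(-8.86))/0.798749=10.779635
k=1: b·v=0.319×(-0.326)=-0.103994; √(2b)=0.798749; u=(-0.103994+34.178)/0.798749=42.659215, w=(-0.103994−34.178)/0.798749=-42.919607
k=2: b·v=0.319×(-3.147)=-1.003893; √(2b)=0.798749; u=(-1.003893+5.481)/0.798749=5.605149, w=(-1.003893−5.481)/0.798749=-8.118812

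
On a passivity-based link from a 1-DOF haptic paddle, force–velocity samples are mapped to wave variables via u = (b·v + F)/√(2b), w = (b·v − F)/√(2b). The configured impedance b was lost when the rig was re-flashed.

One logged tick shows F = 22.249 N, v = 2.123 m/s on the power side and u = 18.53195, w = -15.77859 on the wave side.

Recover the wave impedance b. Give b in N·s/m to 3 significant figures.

b = 0.841 N·s/m

u + w = 2.75336;  u + w = √(2b)·v, so √(2b) = 2.75336/2.123 = 1.29692.
b = (√(2b))²/2 = 1.68200/2 = 0.84100.
(Check via u − w = 2F/√(2b): u − w = 34.31054, 2F/√(2b) = 34.31053.)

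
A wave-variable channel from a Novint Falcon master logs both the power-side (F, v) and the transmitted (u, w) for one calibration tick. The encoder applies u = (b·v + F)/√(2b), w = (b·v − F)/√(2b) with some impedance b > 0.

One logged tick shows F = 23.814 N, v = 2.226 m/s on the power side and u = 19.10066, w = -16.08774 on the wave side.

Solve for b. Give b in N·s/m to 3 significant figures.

b = 0.916 N·s/m

u + w = 3.01292;  u + w = √(2b)·v, so √(2b) = 3.01292/2.226 = 1.35351.
b = (√(2b))²/2 = 1.83200/2 = 0.91600.
(Check via u − w = 2F/√(2b): u − w = 35.18840, 2F/√(2b) = 35.18843.)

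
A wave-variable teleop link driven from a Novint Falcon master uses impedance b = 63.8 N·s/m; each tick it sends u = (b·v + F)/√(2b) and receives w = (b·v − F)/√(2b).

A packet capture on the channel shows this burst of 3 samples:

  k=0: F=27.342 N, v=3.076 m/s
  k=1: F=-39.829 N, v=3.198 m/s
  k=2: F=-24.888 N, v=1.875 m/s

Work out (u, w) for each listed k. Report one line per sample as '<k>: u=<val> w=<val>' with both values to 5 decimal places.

k=0: b·v=63.8×3.076=196.24880; √(2b)=11.29602; u=(196.24880+27.342)/11.29602=19.79377, w=(196.24880−27.342)/11.29602=14.95277
k=1: b·v=63.8×3.198=204.03240; √(2b)=11.29602; u=(204.03240+(-39.829))/11.29602=14.53640, w=(204.03240−(-39.829))/11.29602=21.58826
k=2: b·v=63.8×1.875=119.62500; √(2b)=11.29602; u=(119.62500+(-24.888))/11.29602=8.38676, w=(119.62500−(-24.888))/11.29602=12.79327

0: u=19.79377 w=14.95277
1: u=14.53640 w=21.58826
2: u=8.38676 w=12.79327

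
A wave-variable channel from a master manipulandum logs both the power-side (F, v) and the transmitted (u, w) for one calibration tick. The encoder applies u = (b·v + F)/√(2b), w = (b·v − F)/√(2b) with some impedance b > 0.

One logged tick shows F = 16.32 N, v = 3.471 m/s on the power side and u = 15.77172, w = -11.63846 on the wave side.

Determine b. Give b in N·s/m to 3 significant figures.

b = 0.709 N·s/m

u + w = 4.13326;  u + w = √(2b)·v, so √(2b) = 4.13326/3.471 = 1.19080.
b = (√(2b))²/2 = 1.41800/2 = 0.70900.
(Check via u − w = 2F/√(2b): u − w = 27.41018, 2F/√(2b) = 27.41019.)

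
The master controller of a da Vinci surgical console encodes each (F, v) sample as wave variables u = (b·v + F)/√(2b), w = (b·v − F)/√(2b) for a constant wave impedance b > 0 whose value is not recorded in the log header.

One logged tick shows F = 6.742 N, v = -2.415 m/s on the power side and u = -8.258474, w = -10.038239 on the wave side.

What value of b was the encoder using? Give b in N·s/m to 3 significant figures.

b = 28.7 N·s/m

u + w = -18.296713;  u + w = √(2b)·v, so √(2b) = -18.296713/(-2.415) = 7.576279.
b = (√(2b))²/2 = 57.399999/2 = 28.699999.
(Check via u − w = 2F/√(2b): u − w = 1.779765, 2F/√(2b) = 1.779766.)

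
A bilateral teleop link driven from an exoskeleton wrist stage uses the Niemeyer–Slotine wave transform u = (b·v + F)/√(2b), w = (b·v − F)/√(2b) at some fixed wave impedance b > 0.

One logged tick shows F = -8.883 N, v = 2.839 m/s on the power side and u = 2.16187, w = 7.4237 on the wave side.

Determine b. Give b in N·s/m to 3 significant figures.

u + w = 9.58557;  u + w = √(2b)·v, so √(2b) = 9.58557/2.839 = 3.37639.
b = (√(2b))²/2 = 11.40001/2 = 5.70000.
(Check via u − w = 2F/√(2b): u − w = -5.26183, 2F/√(2b) = -5.26183.)

b = 5.7 N·s/m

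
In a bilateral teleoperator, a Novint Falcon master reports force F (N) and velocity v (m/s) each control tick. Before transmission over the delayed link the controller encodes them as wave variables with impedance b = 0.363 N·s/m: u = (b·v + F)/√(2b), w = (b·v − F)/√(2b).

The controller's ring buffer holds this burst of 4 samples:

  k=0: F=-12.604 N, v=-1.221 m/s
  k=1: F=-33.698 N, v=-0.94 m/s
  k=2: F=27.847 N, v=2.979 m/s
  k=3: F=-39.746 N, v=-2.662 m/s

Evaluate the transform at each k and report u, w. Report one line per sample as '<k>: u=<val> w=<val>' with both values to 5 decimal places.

k=0: b·v=0.363×(-1.221)=-0.44322; √(2b)=0.85206; u=(-0.44322+(-12.604))/0.85206=-15.31263, w=(-0.44322−(-12.604))/0.85206=14.27227
k=1: b·v=0.363×(-0.94)=-0.34122; √(2b)=0.85206; u=(-0.34122+(-33.698))/0.85206=-39.94949, w=(-0.34122−(-33.698))/0.85206=39.14856
k=2: b·v=0.363×2.979=1.08138; √(2b)=0.85206; u=(1.08138+27.847)/0.85206=33.95125, w=(1.08138−27.847)/0.85206=-31.41297
k=3: b·v=0.363×(-2.662)=-0.96631; √(2b)=0.85206; u=(-0.96631+(-39.746))/0.85206=-47.78124, w=(-0.96631−(-39.746))/0.85206=45.51306

0: u=-15.31263 w=14.27227
1: u=-39.94949 w=39.14856
2: u=33.95125 w=-31.41297
3: u=-47.78124 w=45.51306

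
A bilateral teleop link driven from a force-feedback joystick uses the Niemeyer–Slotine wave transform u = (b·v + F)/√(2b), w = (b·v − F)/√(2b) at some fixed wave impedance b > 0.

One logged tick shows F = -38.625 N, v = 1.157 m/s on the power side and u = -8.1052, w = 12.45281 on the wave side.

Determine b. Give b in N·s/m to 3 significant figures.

b = 7.06 N·s/m

u + w = 4.3476;  u + w = √(2b)·v, so √(2b) = 4.3476/1.157 = 3.7577.
b = (√(2b))²/2 = 14.1200/2 = 7.0600.
(Check via u − w = 2F/√(2b): u − w = -20.5580, 2F/√(2b) = -20.5580.)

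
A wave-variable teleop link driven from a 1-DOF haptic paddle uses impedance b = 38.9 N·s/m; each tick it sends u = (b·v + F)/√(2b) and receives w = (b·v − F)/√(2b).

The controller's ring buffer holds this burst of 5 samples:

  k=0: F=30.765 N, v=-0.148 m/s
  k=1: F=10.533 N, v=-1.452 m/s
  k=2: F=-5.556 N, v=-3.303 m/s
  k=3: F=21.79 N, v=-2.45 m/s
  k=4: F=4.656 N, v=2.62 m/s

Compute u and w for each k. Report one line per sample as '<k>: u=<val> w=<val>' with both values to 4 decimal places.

0: u=2.8352 w=-4.1406
1: u=-5.2095 w=-7.5978
2: u=-15.1968 w=-13.9370
3: u=-8.3346 w=-13.2754
4: u=12.0826 w=11.0269

k=0: b·v=38.9×(-0.148)=-5.7572; √(2b)=8.8204; u=(-5.7572+30.765)/8.8204=2.8352, w=(-5.7572−30.765)/8.8204=-4.1406
k=1: b·v=38.9×(-1.452)=-56.4828; √(2b)=8.8204; u=(-56.4828+10.533)/8.8204=-5.2095, w=(-56.4828−10.533)/8.8204=-7.5978
k=2: b·v=38.9×(-3.303)=-128.4867; √(2b)=8.8204; u=(-128.4867+(-5.556))/8.8204=-15.1968, w=(-128.4867−(-5.556))/8.8204=-13.9370
k=3: b·v=38.9×(-2.45)=-95.3050; √(2b)=8.8204; u=(-95.3050+21.79)/8.8204=-8.3346, w=(-95.3050−21.79)/8.8204=-13.2754
k=4: b·v=38.9×2.62=101.9180; √(2b)=8.8204; u=(101.9180+4.656)/8.8204=12.0826, w=(101.9180−4.656)/8.8204=11.0269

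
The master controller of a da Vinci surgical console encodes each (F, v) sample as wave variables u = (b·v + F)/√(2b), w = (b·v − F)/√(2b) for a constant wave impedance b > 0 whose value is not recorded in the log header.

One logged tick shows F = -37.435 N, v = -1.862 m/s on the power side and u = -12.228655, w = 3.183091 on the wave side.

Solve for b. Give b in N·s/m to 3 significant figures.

u + w = -9.045564;  u + w = √(2b)·v, so √(2b) = -9.045564/(-1.862) = 4.857983.
b = (√(2b))²/2 = 23.599997/2 = 11.799999.
(Check via u − w = 2F/√(2b): u − w = -15.411746, 2F/√(2b) = -15.411747.)

b = 11.8 N·s/m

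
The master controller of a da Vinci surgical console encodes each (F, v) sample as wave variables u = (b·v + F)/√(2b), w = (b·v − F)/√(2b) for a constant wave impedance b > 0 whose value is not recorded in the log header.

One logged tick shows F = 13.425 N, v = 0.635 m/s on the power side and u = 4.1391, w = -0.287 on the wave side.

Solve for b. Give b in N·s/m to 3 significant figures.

u + w = 3.8521;  u + w = √(2b)·v, so √(2b) = 3.8521/0.635 = 6.0663.
b = (√(2b))²/2 = 36.8000/2 = 18.4000.
(Check via u − w = 2F/√(2b): u − w = 4.4261, 2F/√(2b) = 4.4261.)

b = 18.4 N·s/m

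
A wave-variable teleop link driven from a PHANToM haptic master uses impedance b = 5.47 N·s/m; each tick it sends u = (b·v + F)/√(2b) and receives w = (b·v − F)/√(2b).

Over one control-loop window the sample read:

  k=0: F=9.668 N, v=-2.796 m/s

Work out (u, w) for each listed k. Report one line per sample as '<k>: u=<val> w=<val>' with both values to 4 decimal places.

0: u=-1.7010 w=-7.5470

k=0: b·v=5.47×(-2.796)=-15.2941; √(2b)=3.3076; u=(-15.2941+9.668)/3.3076=-1.7010, w=(-15.2941−9.668)/3.3076=-7.5470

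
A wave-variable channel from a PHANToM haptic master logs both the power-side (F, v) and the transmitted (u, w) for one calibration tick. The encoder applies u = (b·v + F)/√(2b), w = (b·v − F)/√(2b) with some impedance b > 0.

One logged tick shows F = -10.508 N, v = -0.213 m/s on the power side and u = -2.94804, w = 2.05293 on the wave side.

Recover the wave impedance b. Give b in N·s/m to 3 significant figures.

b = 8.83 N·s/m

u + w = -0.89511;  u + w = √(2b)·v, so √(2b) = -0.89511/(-0.213) = 4.20239.
b = (√(2b))²/2 = 17.66012/2 = 8.83006.
(Check via u − w = 2F/√(2b): u − w = -5.00097, 2F/√(2b) = -5.00096.)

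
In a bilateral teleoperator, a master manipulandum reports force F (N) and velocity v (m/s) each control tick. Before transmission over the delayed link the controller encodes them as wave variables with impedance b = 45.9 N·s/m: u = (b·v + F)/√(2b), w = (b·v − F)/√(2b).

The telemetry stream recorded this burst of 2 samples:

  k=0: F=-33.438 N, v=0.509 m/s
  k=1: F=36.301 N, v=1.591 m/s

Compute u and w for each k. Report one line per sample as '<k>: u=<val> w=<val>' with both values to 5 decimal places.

k=0: b·v=45.9×0.509=23.36310; √(2b)=9.58123; u=(23.36310+(-33.438))/9.58123=-1.05152, w=(23.36310−(-33.438))/9.58123=5.92837
k=1: b·v=45.9×1.591=73.02690; √(2b)=9.58123; u=(73.02690+36.301)/9.58123=11.41063, w=(73.02690−36.301)/9.58123=3.83311

0: u=-1.05152 w=5.92837
1: u=11.41063 w=3.83311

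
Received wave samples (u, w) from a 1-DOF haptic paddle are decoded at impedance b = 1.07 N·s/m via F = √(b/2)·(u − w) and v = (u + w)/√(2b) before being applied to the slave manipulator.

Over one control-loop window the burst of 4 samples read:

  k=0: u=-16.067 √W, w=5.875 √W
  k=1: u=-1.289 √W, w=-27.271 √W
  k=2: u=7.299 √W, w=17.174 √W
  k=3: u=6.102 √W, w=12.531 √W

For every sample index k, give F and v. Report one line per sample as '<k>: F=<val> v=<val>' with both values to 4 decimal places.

0: F=-16.0492 v=-6.9671
1: F=19.0042 v=-19.5232
2: F=-7.2229 v=16.7294
3: F=-4.7024 v=12.7373

k=0: u−w=-21.9420, u+w=-10.1920; √(b/2)=0.7314, √(2b)=1.4629; F=0.7314×(-21.942)=-16.0492, v=-10.1920/1.4629=-6.9671
k=1: u−w=25.9820, u+w=-28.5600; √(b/2)=0.7314, √(2b)=1.4629; F=0.7314×25.982=19.0042, v=-28.5600/1.4629=-19.5232
k=2: u−w=-9.8750, u+w=24.4730; √(b/2)=0.7314, √(2b)=1.4629; F=0.7314×(-9.875)=-7.2229, v=24.4730/1.4629=16.7294
k=3: u−w=-6.4290, u+w=18.6330; √(b/2)=0.7314, √(2b)=1.4629; F=0.7314×(-6.429)=-4.7024, v=18.6330/1.4629=12.7373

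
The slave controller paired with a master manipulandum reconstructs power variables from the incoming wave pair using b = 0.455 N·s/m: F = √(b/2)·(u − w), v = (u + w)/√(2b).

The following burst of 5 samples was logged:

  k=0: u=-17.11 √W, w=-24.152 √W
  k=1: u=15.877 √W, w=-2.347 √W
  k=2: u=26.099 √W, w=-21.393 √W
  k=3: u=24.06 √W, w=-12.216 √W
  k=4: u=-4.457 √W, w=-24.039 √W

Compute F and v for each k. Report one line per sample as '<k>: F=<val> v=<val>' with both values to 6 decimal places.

k=0: u−w=7.042000, u+w=-41.262000; √(b/2)=0.476970, √(2b)=0.953939; F=0.476970×7.042=3.358820, v=-41.262000/0.953939=-43.254329
k=1: u−w=18.224000, u+w=13.530000; √(b/2)=0.476970, √(2b)=0.953939; F=0.476970×18.224=8.692294, v=13.530000/0.953939=14.183294
k=2: u−w=47.492000, u+w=4.706000; √(b/2)=0.476970, √(2b)=0.953939; F=0.476970×47.492=22.652240, v=4.706000/0.953939=4.933228
k=3: u−w=36.276000, u+w=11.844000; √(b/2)=0.476970, √(2b)=0.953939; F=0.476970×36.276=17.302549, v=11.844000/0.953939=12.415886
k=4: u−w=19.582000, u+w=-28.496000; √(b/2)=0.476970, √(2b)=0.953939; F=0.476970×19.582=9.340019, v=-28.496000/0.953939=-29.871925

0: F=3.358820 v=-43.254329
1: F=8.692294 v=14.183294
2: F=22.652240 v=4.933228
3: F=17.302549 v=12.415886
4: F=9.340019 v=-29.871925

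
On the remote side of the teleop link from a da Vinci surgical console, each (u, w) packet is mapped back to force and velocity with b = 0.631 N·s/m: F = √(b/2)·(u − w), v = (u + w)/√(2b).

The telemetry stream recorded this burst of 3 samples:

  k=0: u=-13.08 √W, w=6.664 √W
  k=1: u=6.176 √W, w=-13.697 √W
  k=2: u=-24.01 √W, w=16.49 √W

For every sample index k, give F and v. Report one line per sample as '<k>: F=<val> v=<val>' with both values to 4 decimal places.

k=0: u−w=-19.7440, u+w=-6.4160; √(b/2)=0.5617, √(2b)=1.1234; F=0.5617×(-19.744)=-11.0901, v=-6.4160/1.1234=-5.7113
k=1: u−w=19.8730, u+w=-7.5210; √(b/2)=0.5617, √(2b)=1.1234; F=0.5617×19.873=11.1625, v=-7.5210/1.1234=-6.6949
k=2: u−w=-40.5000, u+w=-7.5200; √(b/2)=0.5617, √(2b)=1.1234; F=0.5617×(-40.5)=-22.7486, v=-7.5200/1.1234=-6.6940

0: F=-11.0901 v=-5.7113
1: F=11.1625 v=-6.6949
2: F=-22.7486 v=-6.6940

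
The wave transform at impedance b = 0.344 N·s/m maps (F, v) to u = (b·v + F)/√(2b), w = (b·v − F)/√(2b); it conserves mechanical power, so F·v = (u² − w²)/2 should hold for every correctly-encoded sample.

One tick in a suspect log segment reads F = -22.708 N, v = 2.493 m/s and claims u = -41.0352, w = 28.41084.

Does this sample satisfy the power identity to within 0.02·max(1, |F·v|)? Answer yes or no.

no

F·v = (-22.708)×2.493 = -56.61104 W.
(u² − w²)/2 = (1683.88764 − 807.17583)/2 = 438.35590 W.
|Δ| = 494.96695;  2% of max(1, |F·v|) = 1.13222.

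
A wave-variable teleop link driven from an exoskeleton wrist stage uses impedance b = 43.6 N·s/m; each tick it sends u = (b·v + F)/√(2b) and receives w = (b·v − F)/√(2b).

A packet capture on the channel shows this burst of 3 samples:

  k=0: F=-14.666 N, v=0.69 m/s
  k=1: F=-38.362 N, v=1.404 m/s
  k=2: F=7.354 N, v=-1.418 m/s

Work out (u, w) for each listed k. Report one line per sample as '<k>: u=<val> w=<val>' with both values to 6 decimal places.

k=0: b·v=43.6×0.69=30.084000; √(2b)=9.338094; u=(30.084000+(-14.666))/9.338094=1.651086, w=(30.084000−(-14.666))/9.338094=4.792198
k=1: b·v=43.6×1.404=61.214400; √(2b)=9.338094; u=(61.214400+(-38.362))/9.338094=2.447223, w=(61.214400−(-38.362))/9.338094=10.663461
k=2: b·v=43.6×(-1.418)=-61.824800; √(2b)=9.338094; u=(-61.824800+7.354)/9.338094=-5.833182, w=(-61.824800−7.354)/9.338094=-7.408236

0: u=1.651086 w=4.792198
1: u=2.447223 w=10.663461
2: u=-5.833182 w=-7.408236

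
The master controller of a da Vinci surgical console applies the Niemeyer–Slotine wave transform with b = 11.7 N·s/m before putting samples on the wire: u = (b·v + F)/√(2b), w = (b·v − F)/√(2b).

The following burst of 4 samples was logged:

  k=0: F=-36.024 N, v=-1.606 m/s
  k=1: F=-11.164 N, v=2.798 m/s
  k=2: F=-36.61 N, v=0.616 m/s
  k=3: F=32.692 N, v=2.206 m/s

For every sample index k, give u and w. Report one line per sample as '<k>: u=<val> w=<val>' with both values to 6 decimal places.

0: u=-11.331441 w=3.562650
1: u=4.459586 w=9.075332
2: u=-6.078281 w=9.058091
3: u=12.093841 w=-1.422637

k=0: b·v=11.7×(-1.606)=-18.790200; √(2b)=4.837355; u=(-18.790200+(-36.024))/4.837355=-11.331441, w=(-18.790200−(-36.024))/4.837355=3.562650
k=1: b·v=11.7×2.798=32.736600; √(2b)=4.837355; u=(32.736600+(-11.164))/4.837355=4.459586, w=(32.736600−(-11.164))/4.837355=9.075332
k=2: b·v=11.7×0.616=7.207200; √(2b)=4.837355; u=(7.207200+(-36.61))/4.837355=-6.078281, w=(7.207200−(-36.61))/4.837355=9.058091
k=3: b·v=11.7×2.206=25.810200; √(2b)=4.837355; u=(25.810200+32.692)/4.837355=12.093841, w=(25.810200−32.692)/4.837355=-1.422637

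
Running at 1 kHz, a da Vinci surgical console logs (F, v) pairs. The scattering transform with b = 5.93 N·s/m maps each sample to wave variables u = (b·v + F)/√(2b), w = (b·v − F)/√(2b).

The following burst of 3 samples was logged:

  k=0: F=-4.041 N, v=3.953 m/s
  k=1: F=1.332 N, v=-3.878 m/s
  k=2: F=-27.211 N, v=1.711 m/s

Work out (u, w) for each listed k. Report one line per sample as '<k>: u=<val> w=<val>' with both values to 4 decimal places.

k=0: b·v=5.93×3.953=23.4413; √(2b)=3.4438; u=(23.4413+(-4.041))/3.4438=5.6333, w=(23.4413−(-4.041))/3.4438=7.9801
k=1: b·v=5.93×(-3.878)=-22.9965; √(2b)=3.4438; u=(-22.9965+1.332)/3.4438=-6.2908, w=(-22.9965−1.332)/3.4438=-7.0644
k=2: b·v=5.93×1.711=10.1462; √(2b)=3.4438; u=(10.1462+(-27.211))/3.4438=-4.9552, w=(10.1462−(-27.211))/3.4438=10.8476

0: u=5.6333 w=7.9801
1: u=-6.2908 w=-7.0644
2: u=-4.9552 w=10.8476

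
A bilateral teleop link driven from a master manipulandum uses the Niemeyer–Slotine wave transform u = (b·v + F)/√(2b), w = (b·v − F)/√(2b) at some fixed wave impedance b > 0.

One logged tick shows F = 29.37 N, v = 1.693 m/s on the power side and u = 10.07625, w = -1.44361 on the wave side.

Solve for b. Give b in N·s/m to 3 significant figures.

u + w = 8.6326;  u + w = √(2b)·v, so √(2b) = 8.6326/1.693 = 5.0990.
b = (√(2b))²/2 = 26.0000/2 = 13.0000.
(Check via u − w = 2F/√(2b): u − w = 11.5199, 2F/√(2b) = 11.5199.)

b = 13 N·s/m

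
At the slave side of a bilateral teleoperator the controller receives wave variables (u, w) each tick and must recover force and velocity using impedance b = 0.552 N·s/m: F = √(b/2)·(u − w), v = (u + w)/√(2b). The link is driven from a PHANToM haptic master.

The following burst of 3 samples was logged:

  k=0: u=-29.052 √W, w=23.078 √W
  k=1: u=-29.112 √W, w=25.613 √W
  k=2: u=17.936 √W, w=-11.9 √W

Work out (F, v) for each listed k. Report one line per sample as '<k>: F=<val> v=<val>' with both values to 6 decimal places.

k=0: u−w=-52.130000, u+w=-5.974000; √(b/2)=0.525357, √(2b)=1.050714; F=0.525357×(-52.13)=-27.386862, v=-5.974000/1.050714=-5.685657
k=1: u−w=-54.725000, u+w=-3.499000; √(b/2)=0.525357, √(2b)=1.050714; F=0.525357×(-54.725)=-28.750163, v=-3.499000/1.050714=-3.330116
k=2: u−w=29.836000, u+w=6.036000; √(b/2)=0.525357, √(2b)=1.050714; F=0.525357×29.836=15.674552, v=6.036000/1.050714=5.744665

0: F=-27.386862 v=-5.685657
1: F=-28.750163 v=-3.330116
2: F=15.674552 v=5.744665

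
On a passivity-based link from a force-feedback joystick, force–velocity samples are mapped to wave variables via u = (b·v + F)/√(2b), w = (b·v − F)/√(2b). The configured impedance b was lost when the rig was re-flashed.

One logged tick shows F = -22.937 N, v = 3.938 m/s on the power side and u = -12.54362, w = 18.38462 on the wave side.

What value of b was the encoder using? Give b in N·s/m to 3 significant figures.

b = 1.1 N·s/m

u + w = 5.8410;  u + w = √(2b)·v, so √(2b) = 5.8410/3.938 = 1.4832.
b = (√(2b))²/2 = 2.2000/2 = 1.1000.
(Check via u − w = 2F/√(2b): u − w = -30.9282, 2F/√(2b) = -30.9282.)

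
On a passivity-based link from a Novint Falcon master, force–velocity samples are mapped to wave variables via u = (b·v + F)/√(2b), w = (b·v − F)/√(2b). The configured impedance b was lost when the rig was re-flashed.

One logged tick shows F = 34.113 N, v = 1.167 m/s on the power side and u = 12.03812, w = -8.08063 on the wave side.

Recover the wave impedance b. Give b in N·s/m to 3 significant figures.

b = 5.75 N·s/m

u + w = 3.95749;  u + w = √(2b)·v, so √(2b) = 3.95749/1.167 = 3.39117.
b = (√(2b))²/2 = 11.50000/2 = 5.75000.
(Check via u − w = 2F/√(2b): u − w = 20.11875, 2F/√(2b) = 20.11875.)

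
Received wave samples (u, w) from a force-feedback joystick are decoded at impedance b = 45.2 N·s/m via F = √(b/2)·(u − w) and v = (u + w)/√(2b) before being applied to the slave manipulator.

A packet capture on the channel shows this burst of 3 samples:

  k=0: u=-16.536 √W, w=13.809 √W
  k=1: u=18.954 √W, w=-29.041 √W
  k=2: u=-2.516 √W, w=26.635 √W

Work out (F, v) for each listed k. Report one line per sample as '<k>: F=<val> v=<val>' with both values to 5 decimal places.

0: F=-144.25848 v=-0.28681
1: F=228.16563 v=-1.06091
2: F=-138.58227 v=2.53673

k=0: u−w=-30.34500, u+w=-2.72700; √(b/2)=4.75395, √(2b)=9.50789; F=4.75395×(-30.345)=-144.25848, v=-2.72700/9.50789=-0.28681
k=1: u−w=47.99500, u+w=-10.08700; √(b/2)=4.75395, √(2b)=9.50789; F=4.75395×47.995=228.16563, v=-10.08700/9.50789=-1.06091
k=2: u−w=-29.15100, u+w=24.11900; √(b/2)=4.75395, √(2b)=9.50789; F=4.75395×(-29.151)=-138.58227, v=24.11900/9.50789=2.53673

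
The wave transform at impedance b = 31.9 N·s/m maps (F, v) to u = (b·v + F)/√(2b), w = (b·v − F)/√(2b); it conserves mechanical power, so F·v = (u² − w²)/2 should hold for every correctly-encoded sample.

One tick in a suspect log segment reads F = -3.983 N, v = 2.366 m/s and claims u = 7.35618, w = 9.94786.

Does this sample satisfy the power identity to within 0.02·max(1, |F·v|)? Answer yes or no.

F·v = (-3.983)×2.366 = -9.4238 W.
(u² − w²)/2 = (54.1134 − 98.9599)/2 = -22.4233 W.
|Δ| = 12.9995;  2% of max(1, |F·v|) = 0.1885.

no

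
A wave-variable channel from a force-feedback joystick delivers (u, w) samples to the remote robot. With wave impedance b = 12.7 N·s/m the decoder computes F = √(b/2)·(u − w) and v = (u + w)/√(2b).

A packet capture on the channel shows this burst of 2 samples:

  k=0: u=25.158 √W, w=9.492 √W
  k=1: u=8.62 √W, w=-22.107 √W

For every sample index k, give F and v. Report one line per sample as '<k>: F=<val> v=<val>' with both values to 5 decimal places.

k=0: u−w=15.66600, u+w=34.65000; √(b/2)=2.51992, √(2b)=5.03984; F=2.51992×15.666=39.47708, v=34.65000/5.03984=6.87522
k=1: u−w=30.72700, u+w=-13.48700; √(b/2)=2.51992, √(2b)=5.03984; F=2.51992×30.727=77.42960, v=-13.48700/5.03984=-2.67608

0: F=39.47708 v=6.87522
1: F=77.42960 v=-2.67608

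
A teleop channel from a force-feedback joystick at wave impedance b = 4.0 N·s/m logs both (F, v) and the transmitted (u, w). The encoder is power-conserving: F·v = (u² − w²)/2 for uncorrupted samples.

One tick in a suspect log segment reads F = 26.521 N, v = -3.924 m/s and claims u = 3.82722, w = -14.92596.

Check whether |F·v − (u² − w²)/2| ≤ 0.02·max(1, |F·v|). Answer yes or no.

F·v = 26.521×(-3.924) = -104.06840 W.
(u² − w²)/2 = (14.64761 − 222.78428)/2 = -104.06833 W.
|Δ| = 0.00007;  2% of max(1, |F·v|) = 2.08137.

yes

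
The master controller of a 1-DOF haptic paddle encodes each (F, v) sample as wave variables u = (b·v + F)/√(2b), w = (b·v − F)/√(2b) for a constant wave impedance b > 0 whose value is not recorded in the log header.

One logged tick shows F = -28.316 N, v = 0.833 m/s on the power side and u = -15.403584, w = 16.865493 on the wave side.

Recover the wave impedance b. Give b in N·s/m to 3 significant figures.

u + w = 1.461909;  u + w = √(2b)·v, so √(2b) = 1.461909/0.833 = 1.754993.
b = (√(2b))²/2 = 3.080000/2 = 1.540000.
(Check via u − w = 2F/√(2b): u − w = -32.269077, 2F/√(2b) = -32.269078.)

b = 1.54 N·s/m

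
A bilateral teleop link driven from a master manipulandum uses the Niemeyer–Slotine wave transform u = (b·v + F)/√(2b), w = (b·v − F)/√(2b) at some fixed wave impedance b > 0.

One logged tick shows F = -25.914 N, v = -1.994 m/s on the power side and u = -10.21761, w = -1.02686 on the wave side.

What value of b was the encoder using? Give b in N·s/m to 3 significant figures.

u + w = -11.24447;  u + w = √(2b)·v, so √(2b) = -11.24447/(-1.994) = 5.63915.
b = (√(2b))²/2 = 31.80004/2 = 15.90002.
(Check via u − w = 2F/√(2b): u − w = -9.19075, 2F/√(2b) = -9.19074.)

b = 15.9 N·s/m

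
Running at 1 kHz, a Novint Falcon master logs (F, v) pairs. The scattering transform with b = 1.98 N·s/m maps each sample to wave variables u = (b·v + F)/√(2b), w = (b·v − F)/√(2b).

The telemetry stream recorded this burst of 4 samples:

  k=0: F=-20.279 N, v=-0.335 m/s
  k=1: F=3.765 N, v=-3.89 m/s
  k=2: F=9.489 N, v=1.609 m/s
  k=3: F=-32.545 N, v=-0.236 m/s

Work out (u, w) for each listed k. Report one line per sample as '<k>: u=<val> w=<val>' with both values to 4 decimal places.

0: u=-10.5239 w=9.8573
1: u=-1.9785 w=-5.7625
2: u=6.3693 w=-3.1675
3: u=-16.5893 w=16.1197

k=0: b·v=1.98×(-0.335)=-0.6633; √(2b)=1.9900; u=(-0.6633+(-20.279))/1.9900=-10.5239, w=(-0.6633−(-20.279))/1.9900=9.8573
k=1: b·v=1.98×(-3.89)=-7.7022; √(2b)=1.9900; u=(-7.7022+3.765)/1.9900=-1.9785, w=(-7.7022−3.765)/1.9900=-5.7625
k=2: b·v=1.98×1.609=3.1858; √(2b)=1.9900; u=(3.1858+9.489)/1.9900=6.3693, w=(3.1858−9.489)/1.9900=-3.1675
k=3: b·v=1.98×(-0.236)=-0.4673; √(2b)=1.9900; u=(-0.4673+(-32.545))/1.9900=-16.5893, w=(-0.4673−(-32.545))/1.9900=16.1197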